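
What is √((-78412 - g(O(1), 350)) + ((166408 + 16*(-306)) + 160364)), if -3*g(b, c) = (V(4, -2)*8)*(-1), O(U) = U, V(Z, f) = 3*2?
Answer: 2*√60862 ≈ 493.40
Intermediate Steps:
V(Z, f) = 6
g(b, c) = 16 (g(b, c) = -6*8*(-1)/3 = -16*(-1) = -⅓*(-48) = 16)
√((-78412 - g(O(1), 350)) + ((166408 + 16*(-306)) + 160364)) = √((-78412 - 1*16) + ((166408 + 16*(-306)) + 160364)) = √((-78412 - 16) + ((166408 - 4896) + 160364)) = √(-78428 + (161512 + 160364)) = √(-78428 + 321876) = √243448 = 2*√60862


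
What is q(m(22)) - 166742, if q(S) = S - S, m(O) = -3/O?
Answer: -166742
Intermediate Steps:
q(S) = 0
q(m(22)) - 166742 = 0 - 166742 = -166742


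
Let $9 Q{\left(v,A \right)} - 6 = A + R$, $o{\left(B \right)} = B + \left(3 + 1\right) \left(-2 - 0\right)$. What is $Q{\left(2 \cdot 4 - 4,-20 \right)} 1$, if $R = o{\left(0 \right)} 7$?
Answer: $- \frac{70}{9} \approx -7.7778$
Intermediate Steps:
$o{\left(B \right)} = -8 + B$ ($o{\left(B \right)} = B + 4 \left(-2 + 0\right) = B + 4 \left(-2\right) = B - 8 = -8 + B$)
$R = -56$ ($R = \left(-8 + 0\right) 7 = \left(-8\right) 7 = -56$)
$Q{\left(v,A \right)} = - \frac{50}{9} + \frac{A}{9}$ ($Q{\left(v,A \right)} = \frac{2}{3} + \frac{A - 56}{9} = \frac{2}{3} + \frac{-56 + A}{9} = \frac{2}{3} + \left(- \frac{56}{9} + \frac{A}{9}\right) = - \frac{50}{9} + \frac{A}{9}$)
$Q{\left(2 \cdot 4 - 4,-20 \right)} 1 = \left(- \frac{50}{9} + \frac{1}{9} \left(-20\right)\right) 1 = \left(- \frac{50}{9} - \frac{20}{9}\right) 1 = \left(- \frac{70}{9}\right) 1 = - \frac{70}{9}$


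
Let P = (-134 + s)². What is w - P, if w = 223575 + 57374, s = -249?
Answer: 134260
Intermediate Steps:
P = 146689 (P = (-134 - 249)² = (-383)² = 146689)
w = 280949
w - P = 280949 - 1*146689 = 280949 - 146689 = 134260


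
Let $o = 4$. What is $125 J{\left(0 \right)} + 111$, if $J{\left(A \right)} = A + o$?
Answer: $611$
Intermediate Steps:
$J{\left(A \right)} = 4 + A$ ($J{\left(A \right)} = A + 4 = 4 + A$)
$125 J{\left(0 \right)} + 111 = 125 \left(4 + 0\right) + 111 = 125 \cdot 4 + 111 = 500 + 111 = 611$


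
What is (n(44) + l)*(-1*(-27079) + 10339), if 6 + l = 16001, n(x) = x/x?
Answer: 598538328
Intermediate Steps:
n(x) = 1
l = 15995 (l = -6 + 16001 = 15995)
(n(44) + l)*(-1*(-27079) + 10339) = (1 + 15995)*(-1*(-27079) + 10339) = 15996*(27079 + 10339) = 15996*37418 = 598538328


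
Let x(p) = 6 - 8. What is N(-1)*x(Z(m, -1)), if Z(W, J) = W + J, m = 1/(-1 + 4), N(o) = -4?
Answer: 8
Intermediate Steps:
m = 1/3 ≈ 0.33333
Z(W, J) = J + W
x(p) = -2
N(-1)*x(Z(m, -1)) = -4*(-2) = 8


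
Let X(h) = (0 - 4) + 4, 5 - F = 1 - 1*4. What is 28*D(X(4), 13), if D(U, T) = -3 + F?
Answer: 140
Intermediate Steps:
F = 8 (F = 5 - (1 - 1*4) = 5 - (1 - 4) = 5 - 1*(-3) = 5 + 3 = 8)
X(h) = 0 (X(h) = -4 + 4 = 0)
D(U, T) = 5 (D(U, T) = -3 + 8 = 5)
28*D(X(4), 13) = 28*5 = 140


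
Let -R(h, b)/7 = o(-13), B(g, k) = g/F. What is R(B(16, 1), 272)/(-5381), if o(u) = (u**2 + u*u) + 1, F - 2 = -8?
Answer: 2373/5381 ≈ 0.44100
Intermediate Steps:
F = -6 (F = 2 - 8 = -6)
o(u) = 1 + 2*u**2 (o(u) = (u**2 + u**2) + 1 = 2*u**2 + 1 = 1 + 2*u**2)
B(g, k) = -g/6 (B(g, k) = g/(-6) = g*(-1/6) = -g/6)
R(h, b) = -2373 (R(h, b) = -7*(1 + 2*(-13)**2) = -7*(1 + 2*169) = -7*(1 + 338) = -7*339 = -2373)
R(B(16, 1), 272)/(-5381) = -2373/(-5381) = -2373*(-1/5381) = 2373/5381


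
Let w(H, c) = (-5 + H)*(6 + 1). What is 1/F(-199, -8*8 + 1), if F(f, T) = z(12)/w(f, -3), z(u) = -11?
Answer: 1428/11 ≈ 129.82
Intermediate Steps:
w(H, c) = -35 + 7*H (w(H, c) = (-5 + H)*7 = -35 + 7*H)
F(f, T) = -11/(-35 + 7*f)
1/F(-199, -8*8 + 1) = 1/(-11/(-35 + 7*(-199))) = 1/(-11/(-35 - 1393)) = 1/(-11/(-1428)) = 1/(-11*(-1/1428)) = 1/(11/1428) = 1428/11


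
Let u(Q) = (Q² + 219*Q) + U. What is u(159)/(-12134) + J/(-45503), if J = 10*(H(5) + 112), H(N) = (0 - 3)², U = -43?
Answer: -2747546817/552133402 ≈ -4.9762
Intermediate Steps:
H(N) = 9 (H(N) = (-3)² = 9)
u(Q) = -43 + Q² + 219*Q (u(Q) = (Q² + 219*Q) - 43 = -43 + Q² + 219*Q)
J = 1210 (J = 10*(9 + 112) = 10*121 = 1210)
u(159)/(-12134) + J/(-45503) = (-43 + 159² + 219*159)/(-12134) + 1210/(-45503) = (-43 + 25281 + 34821)*(-1/12134) + 1210*(-1/45503) = 60059*(-1/12134) - 1210/45503 = -60059/12134 - 1210/45503 = -2747546817/552133402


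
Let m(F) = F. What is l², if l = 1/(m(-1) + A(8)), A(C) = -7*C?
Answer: 1/3249 ≈ 0.00030779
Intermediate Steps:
A(C) = -7*C
l = -1/57 (l = 1/(-1 - 7*8) = 1/(-1 - 56) = 1/(-57) = -1/57 ≈ -0.017544)
l² = (-1/57)² = 1/3249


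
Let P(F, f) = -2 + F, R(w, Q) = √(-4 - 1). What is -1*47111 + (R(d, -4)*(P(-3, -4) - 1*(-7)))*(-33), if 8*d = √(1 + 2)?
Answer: -47111 - 66*I*√5 ≈ -47111.0 - 147.58*I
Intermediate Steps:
d = √3/8 (d = √(1 + 2)/8 = √3/8 ≈ 0.21651)
R(w, Q) = I*√5 (R(w, Q) = √(-5) = I*√5)
-1*47111 + (R(d, -4)*(P(-3, -4) - 1*(-7)))*(-33) = -1*47111 + ((I*√5)*((-2 - 3) - 1*(-7)))*(-33) = -47111 + ((I*√5)*(-5 + 7))*(-33) = -47111 + ((I*√5)*2)*(-33) = -47111 + (2*I*√5)*(-33) = -47111 - 66*I*√5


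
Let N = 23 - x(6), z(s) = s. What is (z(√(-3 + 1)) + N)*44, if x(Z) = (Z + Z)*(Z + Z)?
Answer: -5324 + 44*I*√2 ≈ -5324.0 + 62.225*I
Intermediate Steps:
x(Z) = 4*Z² (x(Z) = (2*Z)*(2*Z) = 4*Z²)
N = -121 (N = 23 - 4*6² = 23 - 4*36 = 23 - 1*144 = 23 - 144 = -121)
(z(√(-3 + 1)) + N)*44 = (√(-3 + 1) - 121)*44 = (√(-2) - 121)*44 = (I*√2 - 121)*44 = (-121 + I*√2)*44 = -5324 + 44*I*√2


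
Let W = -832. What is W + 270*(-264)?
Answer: -72112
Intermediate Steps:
W + 270*(-264) = -832 + 270*(-264) = -832 - 71280 = -72112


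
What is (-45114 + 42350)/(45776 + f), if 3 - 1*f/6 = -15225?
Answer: -691/34286 ≈ -0.020154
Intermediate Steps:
f = 91368 (f = 18 - 6*(-15225) = 18 + 91350 = 91368)
(-45114 + 42350)/(45776 + f) = (-45114 + 42350)/(45776 + 91368) = -2764/137144 = -2764*1/137144 = -691/34286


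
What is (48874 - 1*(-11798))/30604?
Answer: 15168/7651 ≈ 1.9825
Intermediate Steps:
(48874 - 1*(-11798))/30604 = (48874 + 11798)*(1/30604) = 60672*(1/30604) = 15168/7651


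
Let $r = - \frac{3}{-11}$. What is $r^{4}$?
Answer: $\frac{81}{14641} \approx 0.0055324$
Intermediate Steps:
$r = \frac{3}{11}$ ($r = \left(-3\right) \left(- \frac{1}{11}\right) = \frac{3}{11} \approx 0.27273$)
$r^{4} = \left(\frac{3}{11}\right)^{4} = \frac{81}{14641}$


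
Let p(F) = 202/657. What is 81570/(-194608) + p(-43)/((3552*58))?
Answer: -345020784157/823146301728 ≈ -0.41915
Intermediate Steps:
p(F) = 202/657 (p(F) = 202*(1/657) = 202/657)
81570/(-194608) + p(-43)/((3552*58)) = 81570/(-194608) + 202/(657*((3552*58))) = 81570*(-1/194608) + (202/657)/206016 = -40785/97304 + (202/657)*(1/206016) = -40785/97304 + 101/67676256 = -345020784157/823146301728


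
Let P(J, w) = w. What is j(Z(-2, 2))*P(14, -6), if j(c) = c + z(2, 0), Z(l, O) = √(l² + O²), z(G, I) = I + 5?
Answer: -30 - 12*√2 ≈ -46.971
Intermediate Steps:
z(G, I) = 5 + I
Z(l, O) = √(O² + l²)
j(c) = 5 + c (j(c) = c + (5 + 0) = c + 5 = 5 + c)
j(Z(-2, 2))*P(14, -6) = (5 + √(2² + (-2)²))*(-6) = (5 + √(4 + 4))*(-6) = (5 + √8)*(-6) = (5 + 2*√2)*(-6) = -30 - 12*√2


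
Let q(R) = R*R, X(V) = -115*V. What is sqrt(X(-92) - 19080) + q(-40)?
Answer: 1600 + 10*I*sqrt(85) ≈ 1600.0 + 92.195*I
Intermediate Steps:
q(R) = R**2
sqrt(X(-92) - 19080) + q(-40) = sqrt(-115*(-92) - 19080) + (-40)**2 = sqrt(10580 - 19080) + 1600 = sqrt(-8500) + 1600 = 10*I*sqrt(85) + 1600 = 1600 + 10*I*sqrt(85)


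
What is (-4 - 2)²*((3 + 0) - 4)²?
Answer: 36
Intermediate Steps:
(-4 - 2)²*((3 + 0) - 4)² = (-6)²*(3 - 4)² = 36*(-1)² = 36*1 = 36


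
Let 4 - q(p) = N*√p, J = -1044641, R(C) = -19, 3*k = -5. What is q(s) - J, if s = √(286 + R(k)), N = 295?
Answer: 1044645 - 295*267^(¼) ≈ 1.0435e+6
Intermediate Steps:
k = -5/3 (k = (⅓)*(-5) = -5/3 ≈ -1.6667)
s = √267 (s = √(286 - 19) = √267 ≈ 16.340)
q(p) = 4 - 295*√p
q(s) - J = (4 - 295*267^(¼)) - 1*(-1044641) = (4 - 295*267^(¼)) + 1044641 = 1044645 - 295*267^(¼)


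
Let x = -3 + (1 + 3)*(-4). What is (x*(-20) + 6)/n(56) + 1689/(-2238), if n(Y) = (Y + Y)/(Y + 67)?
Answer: 8838883/20888 ≈ 423.16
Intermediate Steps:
x = -19 (x = -3 + 4*(-4) = -3 - 16 = -19)
n(Y) = 2*Y/(67 + Y) (n(Y) = (2*Y)/(67 + Y) = 2*Y/(67 + Y))
(x*(-20) + 6)/n(56) + 1689/(-2238) = (-19*(-20) + 6)/((2*56/(67 + 56))) + 1689/(-2238) = (380 + 6)/((2*56/123)) + 1689*(-1/2238) = 386/((2*56*(1/123))) - 563/746 = 386/(112/123) - 563/746 = 386*(123/112) - 563/746 = 23739/56 - 563/746 = 8838883/20888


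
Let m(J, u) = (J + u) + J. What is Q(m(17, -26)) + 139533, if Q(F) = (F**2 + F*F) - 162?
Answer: 139499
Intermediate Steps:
m(J, u) = u + 2*J
Q(F) = -162 + 2*F**2 (Q(F) = (F**2 + F**2) - 162 = 2*F**2 - 162 = -162 + 2*F**2)
Q(m(17, -26)) + 139533 = (-162 + 2*(-26 + 2*17)**2) + 139533 = (-162 + 2*(-26 + 34)**2) + 139533 = (-162 + 2*8**2) + 139533 = (-162 + 2*64) + 139533 = (-162 + 128) + 139533 = -34 + 139533 = 139499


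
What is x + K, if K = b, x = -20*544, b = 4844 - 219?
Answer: -6255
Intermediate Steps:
b = 4625
x = -10880
K = 4625
x + K = -10880 + 4625 = -6255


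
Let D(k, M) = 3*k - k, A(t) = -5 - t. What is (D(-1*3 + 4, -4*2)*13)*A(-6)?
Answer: 26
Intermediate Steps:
D(k, M) = 2*k
(D(-1*3 + 4, -4*2)*13)*A(-6) = ((2*(-1*3 + 4))*13)*(-5 - 1*(-6)) = ((2*(-3 + 4))*13)*(-5 + 6) = ((2*1)*13)*1 = (2*13)*1 = 26*1 = 26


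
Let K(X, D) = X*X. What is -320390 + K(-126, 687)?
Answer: -304514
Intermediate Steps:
K(X, D) = X²
-320390 + K(-126, 687) = -320390 + (-126)² = -320390 + 15876 = -304514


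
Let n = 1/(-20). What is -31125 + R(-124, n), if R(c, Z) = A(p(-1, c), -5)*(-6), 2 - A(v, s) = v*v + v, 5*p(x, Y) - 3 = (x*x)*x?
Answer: -778341/25 ≈ -31134.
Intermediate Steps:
n = -1/20 ≈ -0.050000
p(x, Y) = 3/5 + x**3/5 (p(x, Y) = 3/5 + ((x*x)*x)/5 = 3/5 + (x**2*x)/5 = 3/5 + x**3/5)
A(v, s) = 2 - v - v**2 (A(v, s) = 2 - (v*v + v) = 2 - (v**2 + v) = 2 - (v + v**2) = 2 + (-v - v**2) = 2 - v - v**2)
R(c, Z) = -216/25 (R(c, Z) = (2 - (3/5 + (1/5)*(-1)**3) - (3/5 + (1/5)*(-1)**3)**2)*(-6) = (2 - (3/5 + (1/5)*(-1)) - (3/5 + (1/5)*(-1))**2)*(-6) = (2 - (3/5 - 1/5) - (3/5 - 1/5)**2)*(-6) = (2 - 1*2/5 - (2/5)**2)*(-6) = (2 - 2/5 - 1*4/25)*(-6) = (2 - 2/5 - 4/25)*(-6) = (36/25)*(-6) = -216/25)
-31125 + R(-124, n) = -31125 - 216/25 = -778341/25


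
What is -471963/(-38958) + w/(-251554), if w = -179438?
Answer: 20952454351/1633340122 ≈ 12.828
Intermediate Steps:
-471963/(-38958) + w/(-251554) = -471963/(-38958) - 179438/(-251554) = -471963*(-1/38958) - 179438*(-1/251554) = 157321/12986 + 89719/125777 = 20952454351/1633340122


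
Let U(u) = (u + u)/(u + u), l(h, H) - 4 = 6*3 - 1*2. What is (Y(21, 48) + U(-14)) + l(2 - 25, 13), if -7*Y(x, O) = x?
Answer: 18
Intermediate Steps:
Y(x, O) = -x/7
l(h, H) = 20 (l(h, H) = 4 + (6*3 - 1*2) = 4 + (18 - 2) = 4 + 16 = 20)
U(u) = 1 (U(u) = (2*u)/((2*u)) = (2*u)*(1/(2*u)) = 1)
(Y(21, 48) + U(-14)) + l(2 - 25, 13) = (-⅐*21 + 1) + 20 = (-3 + 1) + 20 = -2 + 20 = 18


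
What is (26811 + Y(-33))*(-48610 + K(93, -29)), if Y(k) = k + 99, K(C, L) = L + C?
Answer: -1304770842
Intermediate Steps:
K(C, L) = C + L
Y(k) = 99 + k
(26811 + Y(-33))*(-48610 + K(93, -29)) = (26811 + (99 - 33))*(-48610 + (93 - 29)) = (26811 + 66)*(-48610 + 64) = 26877*(-48546) = -1304770842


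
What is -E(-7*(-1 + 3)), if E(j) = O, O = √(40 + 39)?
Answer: -√79 ≈ -8.8882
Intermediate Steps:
O = √79 ≈ 8.8882
E(j) = √79
-E(-7*(-1 + 3)) = -√79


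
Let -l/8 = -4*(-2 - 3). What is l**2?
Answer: 25600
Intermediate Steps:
l = -160 (l = -(-32)*(-2 - 3) = -(-32)*(-5) = -8*20 = -160)
l**2 = (-160)**2 = 25600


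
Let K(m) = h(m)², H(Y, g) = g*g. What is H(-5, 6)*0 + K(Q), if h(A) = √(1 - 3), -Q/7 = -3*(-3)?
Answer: -2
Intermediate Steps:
Q = -63 (Q = -(-21)*(-3) = -7*9 = -63)
h(A) = I*√2 (h(A) = √(-2) = I*√2)
H(Y, g) = g²
K(m) = -2 (K(m) = (I*√2)² = -2)
H(-5, 6)*0 + K(Q) = 6²*0 - 2 = 36*0 - 2 = 0 - 2 = -2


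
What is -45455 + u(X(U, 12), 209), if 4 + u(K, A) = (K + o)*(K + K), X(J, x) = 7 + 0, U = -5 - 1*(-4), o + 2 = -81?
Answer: -46523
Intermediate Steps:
o = -83 (o = -2 - 81 = -83)
U = -1 (U = -5 + 4 = -1)
X(J, x) = 7
u(K, A) = -4 + 2*K*(-83 + K) (u(K, A) = -4 + (K - 83)*(K + K) = -4 + (-83 + K)*(2*K) = -4 + 2*K*(-83 + K))
-45455 + u(X(U, 12), 209) = -45455 + (-4 - 166*7 + 2*7²) = -45455 + (-4 - 1162 + 2*49) = -45455 + (-4 - 1162 + 98) = -45455 - 1068 = -46523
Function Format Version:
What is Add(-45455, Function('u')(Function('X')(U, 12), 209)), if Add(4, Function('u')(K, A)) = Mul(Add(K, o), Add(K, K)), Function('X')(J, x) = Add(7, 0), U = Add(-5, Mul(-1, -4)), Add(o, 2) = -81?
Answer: -46523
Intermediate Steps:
o = -83 (o = Add(-2, -81) = -83)
U = -1 (U = Add(-5, 4) = -1)
Function('X')(J, x) = 7
Function('u')(K, A) = Add(-4, Mul(2, K, Add(-83, K))) (Function('u')(K, A) = Add(-4, Mul(Add(K, -83), Add(K, K))) = Add(-4, Mul(Add(-83, K), Mul(2, K))) = Add(-4, Mul(2, K, Add(-83, K))))
Add(-45455, Function('u')(Function('X')(U, 12), 209)) = Add(-45455, Add(-4, Mul(-166, 7), Mul(2, Pow(7, 2)))) = Add(-45455, Add(-4, -1162, Mul(2, 49))) = Add(-45455, Add(-4, -1162, 98)) = Add(-45455, -1068) = -46523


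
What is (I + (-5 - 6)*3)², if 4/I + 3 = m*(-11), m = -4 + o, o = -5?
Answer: 625681/576 ≈ 1086.3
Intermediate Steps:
m = -9 (m = -4 - 5 = -9)
I = 1/24 (I = 4/(-3 - 9*(-11)) = 4/(-3 + 99) = 4/96 = 4*(1/96) = 1/24 ≈ 0.041667)
(I + (-5 - 6)*3)² = (1/24 + (-5 - 6)*3)² = (1/24 - 11*3)² = (1/24 - 33)² = (-791/24)² = 625681/576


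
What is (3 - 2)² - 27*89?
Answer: -2402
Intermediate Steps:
(3 - 2)² - 27*89 = 1² - 2403 = 1 - 2403 = -2402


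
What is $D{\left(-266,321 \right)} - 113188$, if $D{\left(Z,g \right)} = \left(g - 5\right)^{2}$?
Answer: $-13332$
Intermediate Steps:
$D{\left(Z,g \right)} = \left(-5 + g\right)^{2}$
$D{\left(-266,321 \right)} - 113188 = \left(-5 + 321\right)^{2} - 113188 = 316^{2} - 113188 = 99856 - 113188 = -13332$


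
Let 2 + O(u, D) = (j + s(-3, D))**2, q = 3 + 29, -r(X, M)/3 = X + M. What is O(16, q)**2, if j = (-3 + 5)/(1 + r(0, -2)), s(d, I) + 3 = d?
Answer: 2256004/2401 ≈ 939.61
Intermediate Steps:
r(X, M) = -3*M - 3*X (r(X, M) = -3*(X + M) = -3*(M + X) = -3*M - 3*X)
s(d, I) = -3 + d
q = 32
j = 2/7 (j = (-3 + 5)/(1 + (-3*(-2) - 3*0)) = 2/(1 + (6 + 0)) = 2/(1 + 6) = 2/7 ≈ 0.28571)
O(u, D) = 1502/49 (O(u, D) = -2 + (2/7 + (-3 - 3))**2 = -2 + (2/7 - 6)**2 = -2 + (-40/7)**2 = -2 + 1600/49 = 1502/49)
O(16, q)**2 = (1502/49)**2 = 2256004/2401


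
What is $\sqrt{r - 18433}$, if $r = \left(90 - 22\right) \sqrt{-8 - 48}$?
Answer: $\sqrt{-18433 + 136 i \sqrt{14}} \approx 1.874 + 135.78 i$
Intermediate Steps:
$r = 136 i \sqrt{14}$ ($r = 68 \sqrt{-56} = 68 \cdot 2 i \sqrt{14} = 136 i \sqrt{14} \approx 508.87 i$)
$\sqrt{r - 18433} = \sqrt{136 i \sqrt{14} - 18433} = \sqrt{-18433 + 136 i \sqrt{14}}$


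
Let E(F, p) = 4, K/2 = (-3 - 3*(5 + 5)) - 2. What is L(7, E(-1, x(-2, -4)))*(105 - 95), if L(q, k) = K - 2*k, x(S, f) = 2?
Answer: -780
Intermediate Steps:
K = -70 (K = 2*((-3 - 3*(5 + 5)) - 2) = 2*((-3 - 3*10) - 2) = 2*((-3 - 30) - 2) = 2*(-33 - 2) = 2*(-35) = -70)
L(q, k) = -70 - 2*k
L(7, E(-1, x(-2, -4)))*(105 - 95) = (-70 - 2*4)*(105 - 95) = (-70 - 8)*10 = -78*10 = -780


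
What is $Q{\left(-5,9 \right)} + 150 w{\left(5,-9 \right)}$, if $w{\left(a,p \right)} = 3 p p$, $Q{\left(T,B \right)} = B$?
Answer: $36459$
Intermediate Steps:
$w{\left(a,p \right)} = 3 p^{2}$
$Q{\left(-5,9 \right)} + 150 w{\left(5,-9 \right)} = 9 + 150 \cdot 3 \left(-9\right)^{2} = 9 + 150 \cdot 3 \cdot 81 = 9 + 150 \cdot 243 = 9 + 36450 = 36459$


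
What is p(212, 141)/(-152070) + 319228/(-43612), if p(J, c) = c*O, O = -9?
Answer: -4040804861/552673070 ≈ -7.3114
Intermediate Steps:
p(J, c) = -9*c (p(J, c) = c*(-9) = -9*c)
p(212, 141)/(-152070) + 319228/(-43612) = -9*141/(-152070) + 319228/(-43612) = -1269*(-1/152070) + 319228*(-1/43612) = 423/50690 - 79807/10903 = -4040804861/552673070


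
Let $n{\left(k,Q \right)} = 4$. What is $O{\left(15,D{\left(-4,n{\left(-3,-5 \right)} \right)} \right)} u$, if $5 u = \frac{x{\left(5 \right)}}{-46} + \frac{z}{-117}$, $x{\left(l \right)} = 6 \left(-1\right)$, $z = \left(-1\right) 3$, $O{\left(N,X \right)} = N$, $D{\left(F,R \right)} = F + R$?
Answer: $\frac{140}{299} \approx 0.46823$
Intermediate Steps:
$z = -3$
$x{\left(l \right)} = -6$
$u = \frac{28}{897}$ ($u = \frac{- \frac{6}{-46} - \frac{3}{-117}}{5} = \frac{\left(-6\right) \left(- \frac{1}{46}\right) - - \frac{1}{39}}{5} = \frac{\frac{3}{23} + \frac{1}{39}}{5} = \frac{1}{5} \cdot \frac{140}{897} = \frac{28}{897} \approx 0.031215$)
$O{\left(15,D{\left(-4,n{\left(-3,-5 \right)} \right)} \right)} u = 15 \cdot \frac{28}{897} = \frac{140}{299}$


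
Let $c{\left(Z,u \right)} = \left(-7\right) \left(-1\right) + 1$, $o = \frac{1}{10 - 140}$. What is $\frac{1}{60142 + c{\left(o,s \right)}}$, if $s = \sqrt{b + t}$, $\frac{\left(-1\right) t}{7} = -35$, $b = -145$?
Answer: $\frac{1}{60150} \approx 1.6625 \cdot 10^{-5}$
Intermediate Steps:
$t = 245$ ($t = \left(-7\right) \left(-35\right) = 245$)
$o = - \frac{1}{130}$ ($o = \frac{1}{-130} = - \frac{1}{130} \approx -0.0076923$)
$s = 10$ ($s = \sqrt{-145 + 245} = \sqrt{100} = 10$)
$c{\left(Z,u \right)} = 8$ ($c{\left(Z,u \right)} = 7 + 1 = 8$)
$\frac{1}{60142 + c{\left(o,s \right)}} = \frac{1}{60142 + 8} = \frac{1}{60150}$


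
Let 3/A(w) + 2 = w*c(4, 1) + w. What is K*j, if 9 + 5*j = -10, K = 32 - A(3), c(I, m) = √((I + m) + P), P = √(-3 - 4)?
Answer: -608/5 + 57/(5*(1 + 3*√(5 + I*√7))) ≈ -120.23 - 0.29804*I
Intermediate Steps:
P = I*√7 (P = √(-7) = I*√7 ≈ 2.6458*I)
c(I, m) = √(I + m + I*√7) (c(I, m) = √((I + m) + I*√7) = √(I + m + I*√7))
A(w) = 3/(-2 + w + w*√(5 + I*√7)) (A(w) = 3/(-2 + (w*√(4 + 1 + I*√7) + w)) = 3/(-2 + (w*√(5 + I*√7) + w)) = 3/(-2 + (w + w*√(5 + I*√7))) = 3/(-2 + w + w*√(5 + I*√7)))
K = 32 - 3/(1 + 3*√(5 + I*√7)) (K = 32 - 3/(-2 + 3 + 3*√(5 + I*√7)) = 32 - 3/(1 + 3*√(5 + I*√7)) ≈ 31.638 + 0.078431*I)
j = -19/5 (j = -9/5 + (⅕)*(-10) = -9/5 - 2 = -19/5 ≈ -3.8000)
K*j = (32 - 3/(1 + 3*√(5 + I*√7)))*(-19/5) = -608/5 + 57/(5*(1 + 3*√(5 + I*√7)))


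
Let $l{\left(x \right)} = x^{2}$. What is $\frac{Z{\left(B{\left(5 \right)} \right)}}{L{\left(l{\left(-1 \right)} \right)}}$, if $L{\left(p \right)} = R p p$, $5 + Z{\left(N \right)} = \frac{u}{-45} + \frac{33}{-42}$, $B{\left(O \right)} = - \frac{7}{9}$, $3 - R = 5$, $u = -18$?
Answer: $\frac{377}{140} \approx 2.6929$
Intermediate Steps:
$R = -2$ ($R = 3 - 5 = -2$)
$B{\left(O \right)} = - \frac{7}{9}$ ($B{\left(O \right)} = \left(-7\right) \frac{1}{9} = - \frac{7}{9}$)
$Z{\left(N \right)} = - \frac{377}{70}$ ($Z{\left(N \right)} = -5 + \left(- \frac{18}{-45} + \frac{33}{-42}\right) = -5 + \left(\left(-18\right) \left(- \frac{1}{45}\right) + 33 \left(- \frac{1}{42}\right)\right) = -5 + \left(\frac{2}{5} - \frac{11}{14}\right) = -5 - \frac{27}{70} = - \frac{377}{70}$)
$L{\left(p \right)} = - 2 p^{2}$ ($L{\left(p \right)} = - 2 p p = - 2 p^{2}$)
$\frac{Z{\left(B{\left(5 \right)} \right)}}{L{\left(l{\left(-1 \right)} \right)}} = - \frac{377}{70 \left(- 2 \left(\left(-1\right)^{2}\right)^{2}\right)} = - \frac{377}{70 \left(- 2 \cdot 1^{2}\right)} = - \frac{377}{70 \left(\left(-2\right) 1\right)} = - \frac{377}{70 \left(-2\right)} = \left(- \frac{377}{70}\right) \left(- \frac{1}{2}\right) = \frac{377}{140}$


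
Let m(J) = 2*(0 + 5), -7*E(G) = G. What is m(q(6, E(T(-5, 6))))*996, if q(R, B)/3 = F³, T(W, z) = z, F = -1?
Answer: 9960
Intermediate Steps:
E(G) = -G/7
q(R, B) = -3 (q(R, B) = 3*(-1)³ = 3*(-1) = -3)
m(J) = 10 (m(J) = 2*5 = 10)
m(q(6, E(T(-5, 6))))*996 = 10*996 = 9960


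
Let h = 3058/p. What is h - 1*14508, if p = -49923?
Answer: -724285942/49923 ≈ -14508.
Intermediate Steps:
h = -3058/49923 (h = 3058/(-49923) = 3058*(-1/49923) = -3058/49923 ≈ -0.061254)
h - 1*14508 = -3058/49923 - 1*14508 = -3058/49923 - 14508 = -724285942/49923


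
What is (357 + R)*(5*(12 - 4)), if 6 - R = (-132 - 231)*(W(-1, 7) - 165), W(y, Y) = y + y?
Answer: -2410320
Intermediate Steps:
W(y, Y) = 2*y
R = -60615 (R = 6 - (-132 - 231)*(2*(-1) - 165) = 6 - (-363)*(-2 - 165) = 6 - (-363)*(-167) = 6 - 1*60621 = 6 - 60621 = -60615)
(357 + R)*(5*(12 - 4)) = (357 - 60615)*(5*(12 - 4)) = -301290*8 = -60258*40 = -2410320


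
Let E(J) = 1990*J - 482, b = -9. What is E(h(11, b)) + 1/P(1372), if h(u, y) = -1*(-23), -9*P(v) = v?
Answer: 62135127/1372 ≈ 45288.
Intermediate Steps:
P(v) = -v/9
h(u, y) = 23
E(J) = -482 + 1990*J
E(h(11, b)) + 1/P(1372) = (-482 + 1990*23) + 1/(-1/9*1372) = (-482 + 45770) + 1/(-1372/9) = 45288 - 9/1372 = 62135127/1372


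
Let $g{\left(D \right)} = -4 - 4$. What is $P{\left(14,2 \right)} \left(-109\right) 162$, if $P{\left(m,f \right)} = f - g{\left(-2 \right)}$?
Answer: $-176580$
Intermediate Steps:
$g{\left(D \right)} = -8$
$P{\left(m,f \right)} = 8 + f$ ($P{\left(m,f \right)} = f - -8 = f + 8 = 8 + f$)
$P{\left(14,2 \right)} \left(-109\right) 162 = \left(8 + 2\right) \left(-109\right) 162 = 10 \left(-109\right) 162 = \left(-1090\right) 162 = -176580$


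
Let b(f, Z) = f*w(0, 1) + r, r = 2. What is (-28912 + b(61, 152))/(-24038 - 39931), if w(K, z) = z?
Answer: 28849/63969 ≈ 0.45098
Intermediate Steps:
b(f, Z) = 2 + f (b(f, Z) = f*1 + 2 = f + 2 = 2 + f)
(-28912 + b(61, 152))/(-24038 - 39931) = (-28912 + (2 + 61))/(-24038 - 39931) = (-28912 + 63)/(-63969) = -28849*(-1/63969) = 28849/63969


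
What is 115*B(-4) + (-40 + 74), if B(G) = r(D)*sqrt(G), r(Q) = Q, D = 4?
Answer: 34 + 920*I ≈ 34.0 + 920.0*I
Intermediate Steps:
B(G) = 4*sqrt(G)
115*B(-4) + (-40 + 74) = 115*(4*sqrt(-4)) + (-40 + 74) = 115*(4*(2*I)) + 34 = 115*(8*I) + 34 = 920*I + 34 = 34 + 920*I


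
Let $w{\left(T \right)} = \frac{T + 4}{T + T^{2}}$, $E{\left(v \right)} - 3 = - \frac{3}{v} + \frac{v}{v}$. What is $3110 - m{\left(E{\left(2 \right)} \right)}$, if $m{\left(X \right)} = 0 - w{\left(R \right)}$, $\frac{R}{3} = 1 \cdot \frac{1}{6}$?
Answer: $3116$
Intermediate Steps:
$R = \frac{1}{2}$ ($R = 3 \cdot 1 \cdot \frac{1}{6} = 3 \cdot \frac{1}{6} = \frac{1}{2} \approx 0.5$)
$E{\left(v \right)} = 4 - \frac{3}{v}$ ($E{\left(v \right)} = 3 - \left(\frac{3}{v} - \frac{v}{v}\right) = 3 + \left(- \frac{3}{v} + 1\right) = 3 + \left(1 - \frac{3}{v}\right) = 4 - \frac{3}{v}$)
$w{\left(T \right)} = \frac{4 + T}{T + T^{2}}$
$m{\left(X \right)} = -6$ ($m{\left(X \right)} = 0 - \frac{\frac{1}{\frac{1}{2}} \left(4 + \frac{1}{2}\right)}{1 + \frac{1}{2}} = 0 - 2 \frac{1}{\frac{3}{2}} \cdot \frac{9}{2} = 0 - 2 \cdot \frac{2}{3} \cdot \frac{9}{2} = 0 - 6 = -6$)
$3110 - m{\left(E{\left(2 \right)} \right)} = 3110 - -6 = 3110 + 6 = 3116$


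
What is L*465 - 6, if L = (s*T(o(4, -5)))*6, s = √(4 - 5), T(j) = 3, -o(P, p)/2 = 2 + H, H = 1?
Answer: -6 + 8370*I ≈ -6.0 + 8370.0*I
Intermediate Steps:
o(P, p) = -6 (o(P, p) = -2*(2 + 1) = -2*3 = -6)
s = I (s = √(-1) = I ≈ 1.0*I)
L = 18*I (L = (I*3)*6 = (3*I)*6 = 18*I ≈ 18.0*I)
L*465 - 6 = (18*I)*465 - 6 = 8370*I - 6 = -6 + 8370*I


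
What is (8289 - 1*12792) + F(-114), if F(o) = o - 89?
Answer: -4706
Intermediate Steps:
F(o) = -89 + o
(8289 - 1*12792) + F(-114) = (8289 - 1*12792) + (-89 - 114) = (8289 - 12792) - 203 = -4503 - 203 = -4706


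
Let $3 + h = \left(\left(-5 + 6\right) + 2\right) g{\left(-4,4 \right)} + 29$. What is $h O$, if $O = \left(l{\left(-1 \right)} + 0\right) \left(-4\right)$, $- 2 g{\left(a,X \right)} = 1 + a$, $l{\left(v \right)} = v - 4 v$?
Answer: $-366$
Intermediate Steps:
$l{\left(v \right)} = - 3 v$
$g{\left(a,X \right)} = - \frac{1}{2} - \frac{a}{2}$ ($g{\left(a,X \right)} = - \frac{1 + a}{2} = - \frac{1}{2} - \frac{a}{2}$)
$O = -12$ ($O = \left(\left(-3\right) \left(-1\right) + 0\right) \left(-4\right) = \left(3 + 0\right) \left(-4\right) = 3 \left(-4\right) = -12$)
$h = \frac{61}{2}$ ($h = -3 + \left(\left(\left(-5 + 6\right) + 2\right) \left(- \frac{1}{2} - -2\right) + 29\right) = -3 + \left(\left(1 + 2\right) \left(- \frac{1}{2} + 2\right) + 29\right) = -3 + \left(3 \cdot \frac{3}{2} + 29\right) = -3 + \left(\frac{9}{2} + 29\right) = -3 + \frac{67}{2} = \frac{61}{2} \approx 30.5$)
$h O = \frac{61}{2} \left(-12\right) = -366$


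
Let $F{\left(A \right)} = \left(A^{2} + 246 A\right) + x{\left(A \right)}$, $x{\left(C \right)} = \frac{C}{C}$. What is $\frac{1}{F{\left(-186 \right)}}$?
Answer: $- \frac{1}{11159} \approx -8.9614 \cdot 10^{-5}$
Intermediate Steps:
$x{\left(C \right)} = 1$
$F{\left(A \right)} = 1 + A^{2} + 246 A$ ($F{\left(A \right)} = \left(A^{2} + 246 A\right) + 1 = 1 + A^{2} + 246 A$)
$\frac{1}{F{\left(-186 \right)}} = \frac{1}{1 + \left(-186\right)^{2} + 246 \left(-186\right)} = \frac{1}{1 + 34596 - 45756} = \frac{1}{-11159} = - \frac{1}{11159}$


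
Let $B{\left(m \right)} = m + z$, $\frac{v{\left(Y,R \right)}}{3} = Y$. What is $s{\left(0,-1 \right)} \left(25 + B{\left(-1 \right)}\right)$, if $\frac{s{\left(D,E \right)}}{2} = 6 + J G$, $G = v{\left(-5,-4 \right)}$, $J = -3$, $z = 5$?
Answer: $2958$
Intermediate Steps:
$v{\left(Y,R \right)} = 3 Y$
$G = -15$ ($G = 3 \left(-5\right) = -15$)
$B{\left(m \right)} = 5 + m$ ($B{\left(m \right)} = m + 5 = 5 + m$)
$s{\left(D,E \right)} = 102$ ($s{\left(D,E \right)} = 2 \left(6 - -45\right) = 2 \left(6 + 45\right) = 2 \cdot 51 = 102$)
$s{\left(0,-1 \right)} \left(25 + B{\left(-1 \right)}\right) = 102 \left(25 + \left(5 - 1\right)\right) = 102 \left(25 + 4\right) = 102 \cdot 29 = 2958$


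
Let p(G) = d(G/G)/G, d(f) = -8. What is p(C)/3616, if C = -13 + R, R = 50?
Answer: -1/16724 ≈ -5.9794e-5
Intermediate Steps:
C = 37 (C = -13 + 50 = 37)
p(G) = -8/G
p(C)/3616 = -8/37/3616 = -8*1/37*(1/3616) = -8/37*1/3616 = -1/16724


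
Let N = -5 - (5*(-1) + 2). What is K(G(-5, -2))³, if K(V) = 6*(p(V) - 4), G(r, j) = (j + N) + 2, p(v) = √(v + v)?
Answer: -3456 + 19008*I ≈ -3456.0 + 19008.0*I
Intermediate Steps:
N = -2 (N = -5 - (-5 + 2) = -5 - 1*(-3) = -5 + 3 = -2)
p(v) = √2*√v (p(v) = √(2*v) = √2*√v)
G(r, j) = j (G(r, j) = (j - 2) + 2 = (-2 + j) + 2 = j)
K(V) = -24 + 6*√2*√V (K(V) = 6*(√2*√V - 4) = 6*(-4 + √2*√V) = -24 + 6*√2*√V)
K(G(-5, -2))³ = (-24 + 6*√2*√(-2))³ = (-24 + 6*√2*(I*√2))³ = (-24 + 12*I)³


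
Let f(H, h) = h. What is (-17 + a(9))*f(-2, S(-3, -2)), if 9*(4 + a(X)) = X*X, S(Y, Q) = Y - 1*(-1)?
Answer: 24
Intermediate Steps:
S(Y, Q) = 1 + Y (S(Y, Q) = Y + 1 = 1 + Y)
a(X) = -4 + X²/9 (a(X) = -4 + (X*X)/9 = -4 + X²/9)
(-17 + a(9))*f(-2, S(-3, -2)) = (-17 + (-4 + (⅑)*9²))*(1 - 3) = (-17 + (-4 + (⅑)*81))*(-2) = (-17 + (-4 + 9))*(-2) = (-17 + 5)*(-2) = -12*(-2) = 24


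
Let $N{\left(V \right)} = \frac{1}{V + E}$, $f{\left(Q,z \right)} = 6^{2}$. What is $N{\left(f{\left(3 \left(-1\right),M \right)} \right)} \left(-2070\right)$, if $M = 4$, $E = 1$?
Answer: $- \frac{2070}{37} \approx -55.946$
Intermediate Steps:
$f{\left(Q,z \right)} = 36$
$N{\left(V \right)} = \frac{1}{1 + V}$ ($N{\left(V \right)} = \frac{1}{V + 1} = \frac{1}{1 + V}$)
$N{\left(f{\left(3 \left(-1\right),M \right)} \right)} \left(-2070\right) = \frac{1}{1 + 36} \left(-2070\right) = \frac{1}{37} \left(-2070\right) = - \frac{2070}{37}$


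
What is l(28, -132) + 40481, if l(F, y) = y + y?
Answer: 40217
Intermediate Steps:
l(F, y) = 2*y
l(28, -132) + 40481 = 2*(-132) + 40481 = -264 + 40481 = 40217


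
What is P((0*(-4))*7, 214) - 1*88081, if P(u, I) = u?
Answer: -88081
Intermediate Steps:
P((0*(-4))*7, 214) - 1*88081 = (0*(-4))*7 - 1*88081 = 0*7 - 88081 = 0 - 88081 = -88081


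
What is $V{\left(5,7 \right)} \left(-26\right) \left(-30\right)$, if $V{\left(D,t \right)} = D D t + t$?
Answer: $141960$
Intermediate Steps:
$V{\left(D,t \right)} = t + t D^{2}$ ($V{\left(D,t \right)} = D^{2} t + t = t D^{2} + t = t + t D^{2}$)
$V{\left(5,7 \right)} \left(-26\right) \left(-30\right) = 7 \left(1 + 5^{2}\right) \left(-26\right) \left(-30\right) = 7 \left(1 + 25\right) \left(-26\right) \left(-30\right) = 7 \cdot 26 \left(-26\right) \left(-30\right) = 182 \left(-26\right) \left(-30\right) = \left(-4732\right) \left(-30\right) = 141960$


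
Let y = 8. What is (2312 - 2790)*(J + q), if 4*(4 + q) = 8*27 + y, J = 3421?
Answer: -1660094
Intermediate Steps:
q = 52 (q = -4 + (8*27 + 8)/4 = -4 + (216 + 8)/4 = -4 + (¼)*224 = -4 + 56 = 52)
(2312 - 2790)*(J + q) = (2312 - 2790)*(3421 + 52) = -478*3473 = -1660094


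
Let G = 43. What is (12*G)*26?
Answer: 13416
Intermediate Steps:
(12*G)*26 = (12*43)*26 = 516*26 = 13416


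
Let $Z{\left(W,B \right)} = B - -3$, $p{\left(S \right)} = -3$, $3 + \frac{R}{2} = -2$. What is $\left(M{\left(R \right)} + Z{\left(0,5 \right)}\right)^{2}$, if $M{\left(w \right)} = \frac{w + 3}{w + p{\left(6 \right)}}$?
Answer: $\frac{12321}{169} \approx 72.905$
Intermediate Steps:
$R = -10$ ($R = -6 + 2 \left(-2\right) = -6 - 4 = -10$)
$M{\left(w \right)} = \frac{3 + w}{-3 + w}$ ($M{\left(w \right)} = \frac{w + 3}{w - 3} = \frac{3 + w}{-3 + w}$)
$Z{\left(W,B \right)} = 3 + B$ ($Z{\left(W,B \right)} = B + 3 = 3 + B$)
$\left(M{\left(R \right)} + Z{\left(0,5 \right)}\right)^{2} = \left(\frac{3 - 10}{-3 - 10} + \left(3 + 5\right)\right)^{2} = \left(\frac{1}{-13} \left(-7\right) + 8\right)^{2} = \left(\left(- \frac{1}{13}\right) \left(-7\right) + 8\right)^{2} = \left(\frac{7}{13} + 8\right)^{2} = \left(\frac{111}{13}\right)^{2} = \frac{12321}{169}$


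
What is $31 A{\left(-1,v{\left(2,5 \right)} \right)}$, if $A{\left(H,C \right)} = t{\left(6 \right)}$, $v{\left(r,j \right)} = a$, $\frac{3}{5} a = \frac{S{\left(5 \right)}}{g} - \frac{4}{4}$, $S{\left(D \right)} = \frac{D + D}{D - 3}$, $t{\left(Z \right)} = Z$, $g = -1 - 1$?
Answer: $186$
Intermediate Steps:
$g = -2$ ($g = -1 - 1 = -2$)
$S{\left(D \right)} = \frac{2 D}{-3 + D}$
$a = - \frac{35}{6}$ ($a = \frac{5 \left(\frac{2 \cdot 5 \frac{1}{-3 + 5}}{-2} - \frac{4}{4}\right)}{3} = \frac{5 \left(2 \cdot 5 \cdot \frac{1}{2} \left(- \frac{1}{2}\right) - 1\right)}{3} = \frac{5 \left(5 \left(- \frac{1}{2}\right) - 1\right)}{3} = \frac{5 \left(- \frac{5}{2} - 1\right)}{3} = \frac{5}{3} \left(- \frac{7}{2}\right) = - \frac{35}{6} \approx -5.8333$)
$v{\left(r,j \right)} = - \frac{35}{6}$
$A{\left(H,C \right)} = 6$
$31 A{\left(-1,v{\left(2,5 \right)} \right)} = 31 \cdot 6 = 186$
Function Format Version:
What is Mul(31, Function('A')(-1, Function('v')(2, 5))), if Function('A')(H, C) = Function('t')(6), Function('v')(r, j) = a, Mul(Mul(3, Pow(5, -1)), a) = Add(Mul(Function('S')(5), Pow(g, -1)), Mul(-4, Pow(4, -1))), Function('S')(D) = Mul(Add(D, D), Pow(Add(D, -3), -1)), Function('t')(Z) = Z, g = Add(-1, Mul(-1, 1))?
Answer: 186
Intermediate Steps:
g = -2 (g = Add(-1, -1) = -2)
Function('S')(D) = Mul(2, D, Pow(Add(-3, D), -1)) (Function('S')(D) = Mul(Mul(2, D), Pow(Add(-3, D), -1)) = Mul(2, D, Pow(Add(-3, D), -1)))
a = Rational(-35, 6) (a = Mul(Rational(5, 3), Add(Mul(Mul(2, 5, Pow(Add(-3, 5), -1)), Pow(-2, -1)), Mul(-4, Pow(4, -1)))) = Mul(Rational(5, 3), Add(Mul(Mul(2, 5, Pow(2, -1)), Rational(-1, 2)), Mul(-4, Rational(1, 4)))) = Mul(Rational(5, 3), Add(Mul(Mul(2, 5, Rational(1, 2)), Rational(-1, 2)), -1)) = Mul(Rational(5, 3), Add(Mul(5, Rational(-1, 2)), -1)) = Mul(Rational(5, 3), Add(Rational(-5, 2), -1)) = Mul(Rational(5, 3), Rational(-7, 2)) = Rational(-35, 6) ≈ -5.8333)
Function('v')(r, j) = Rational(-35, 6)
Function('A')(H, C) = 6
Mul(31, Function('A')(-1, Function('v')(2, 5))) = Mul(31, 6) = 186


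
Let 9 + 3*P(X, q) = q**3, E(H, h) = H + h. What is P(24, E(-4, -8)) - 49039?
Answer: -49618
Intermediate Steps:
P(X, q) = -3 + q**3/3
P(24, E(-4, -8)) - 49039 = (-3 + (-4 - 8)**3/3) - 49039 = (-3 + (1/3)*(-12)**3) - 49039 = (-3 + (1/3)*(-1728)) - 49039 = (-3 - 576) - 49039 = -579 - 49039 = -49618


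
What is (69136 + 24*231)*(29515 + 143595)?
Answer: 12927854800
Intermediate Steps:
(69136 + 24*231)*(29515 + 143595) = (69136 + 5544)*173110 = 74680*173110 = 12927854800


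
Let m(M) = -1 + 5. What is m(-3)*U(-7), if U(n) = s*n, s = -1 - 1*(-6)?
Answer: -140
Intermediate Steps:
m(M) = 4
s = 5 (s = -1 + 6 = 5)
U(n) = 5*n
m(-3)*U(-7) = 4*(5*(-7)) = 4*(-35) = -140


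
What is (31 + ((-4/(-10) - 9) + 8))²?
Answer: 23104/25 ≈ 924.16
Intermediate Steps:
(31 + ((-4/(-10) - 9) + 8))² = (31 + ((-4*(-⅒) - 9) + 8))² = (31 + ((⅖ - 9) + 8))² = (31 + (-43/5 + 8))² = (31 - ⅗)² = (152/5)² = 23104/25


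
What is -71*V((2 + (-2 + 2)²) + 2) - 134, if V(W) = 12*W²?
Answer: -13766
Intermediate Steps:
-71*V((2 + (-2 + 2)²) + 2) - 134 = -852*((2 + (-2 + 2)²) + 2)² - 134 = -852*((2 + 0²) + 2)² - 134 = -852*((2 + 0) + 2)² - 134 = -852*(2 + 2)² - 134 = -852*4² - 134 = -852*16 - 134 = -71*192 - 134 = -13632 - 134 = -13766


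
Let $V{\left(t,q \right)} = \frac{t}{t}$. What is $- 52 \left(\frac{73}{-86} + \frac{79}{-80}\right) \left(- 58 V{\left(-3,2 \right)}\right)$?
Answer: $- \frac{2381509}{430} \approx -5538.4$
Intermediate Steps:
$V{\left(t,q \right)} = 1$
$- 52 \left(\frac{73}{-86} + \frac{79}{-80}\right) \left(- 58 V{\left(-3,2 \right)}\right) = - 52 \left(\frac{73}{-86} + \frac{79}{-80}\right) \left(\left(-58\right) 1\right) = - 52 \left(73 \left(- \frac{1}{86}\right) + 79 \left(- \frac{1}{80}\right)\right) \left(-58\right) = - 52 \left(- \frac{73}{86} - \frac{79}{80}\right) \left(-58\right) = \left(-52\right) \left(- \frac{6317}{3440}\right) \left(-58\right) = \frac{82121}{860} \left(-58\right) = - \frac{2381509}{430}$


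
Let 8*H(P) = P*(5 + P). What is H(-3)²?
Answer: 9/16 ≈ 0.56250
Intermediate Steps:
H(P) = P*(5 + P)/8 (H(P) = (P*(5 + P))/8 = P*(5 + P)/8)
H(-3)² = ((⅛)*(-3)*(5 - 3))² = ((⅛)*(-3)*2)² = (-¾)² = 9/16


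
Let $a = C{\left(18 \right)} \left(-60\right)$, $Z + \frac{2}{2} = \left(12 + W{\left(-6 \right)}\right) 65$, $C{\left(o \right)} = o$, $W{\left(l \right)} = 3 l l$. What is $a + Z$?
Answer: $6719$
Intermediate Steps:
$W{\left(l \right)} = 3 l^{2}$
$Z = 7799$ ($Z = -1 + \left(12 + 3 \left(-6\right)^{2}\right) 65 = -1 + \left(12 + 3 \cdot 36\right) 65 = -1 + \left(12 + 108\right) 65 = -1 + 120 \cdot 65 = -1 + 7800 = 7799$)
$a = -1080$ ($a = 18 \left(-60\right) = -1080$)
$a + Z = -1080 + 7799 = 6719$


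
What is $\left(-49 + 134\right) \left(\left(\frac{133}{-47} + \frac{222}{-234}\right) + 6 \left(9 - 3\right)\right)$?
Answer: $\frac{5020270}{1833} \approx 2738.8$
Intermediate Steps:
$\left(-49 + 134\right) \left(\left(\frac{133}{-47} + \frac{222}{-234}\right) + 6 \left(9 - 3\right)\right) = 85 \left(\left(133 \left(- \frac{1}{47}\right) + 222 \left(- \frac{1}{234}\right)\right) + 6 \cdot 6\right) = 85 \left(\left(- \frac{133}{47} - \frac{37}{39}\right) + 36\right) = 85 \left(- \frac{6926}{1833} + 36\right) = 85 \cdot \frac{59062}{1833} = \frac{5020270}{1833}$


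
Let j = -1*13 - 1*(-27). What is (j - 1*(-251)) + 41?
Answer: 306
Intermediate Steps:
j = 14 (j = -13 + 27 = 14)
(j - 1*(-251)) + 41 = (14 - 1*(-251)) + 41 = (14 + 251) + 41 = 265 + 41 = 306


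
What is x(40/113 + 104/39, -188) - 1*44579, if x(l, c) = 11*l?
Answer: -15101017/339 ≈ -44546.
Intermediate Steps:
x(40/113 + 104/39, -188) - 1*44579 = 11*(40/113 + 104/39) - 1*44579 = 11*(40*(1/113) + 104*(1/39)) - 44579 = 11*(40/113 + 8/3) - 44579 = 11*(1024/339) - 44579 = 11264/339 - 44579 = -15101017/339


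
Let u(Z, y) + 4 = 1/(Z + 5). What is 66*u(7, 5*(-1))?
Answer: -517/2 ≈ -258.50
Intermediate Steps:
u(Z, y) = -4 + 1/(5 + Z) (u(Z, y) = -4 + 1/(Z + 5) = -4 + 1/(5 + Z))
66*u(7, 5*(-1)) = 66*((-19 - 4*7)/(5 + 7)) = 66*((-19 - 28)/12) = 66*((1/12)*(-47)) = 66*(-47/12) = -517/2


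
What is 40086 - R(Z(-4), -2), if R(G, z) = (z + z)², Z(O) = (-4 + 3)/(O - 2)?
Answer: 40070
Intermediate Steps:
Z(O) = -1/(-2 + O)
R(G, z) = 4*z² (R(G, z) = (2*z)² = 4*z²)
40086 - R(Z(-4), -2) = 40086 - 4*(-2)² = 40086 - 4*4 = 40086 - 1*16 = 40086 - 16 = 40070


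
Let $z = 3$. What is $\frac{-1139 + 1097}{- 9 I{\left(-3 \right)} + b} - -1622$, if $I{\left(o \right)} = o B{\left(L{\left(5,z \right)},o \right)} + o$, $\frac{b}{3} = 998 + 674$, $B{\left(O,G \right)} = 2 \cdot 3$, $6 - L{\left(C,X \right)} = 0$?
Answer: $\frac{2814156}{1735} \approx 1622.0$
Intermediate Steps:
$L{\left(C,X \right)} = 6$ ($L{\left(C,X \right)} = 6 - 0 = 6 + 0 = 6$)
$B{\left(O,G \right)} = 6$
$b = 5016$ ($b = 3 \left(998 + 674\right) = 3 \cdot 1672 = 5016$)
$I{\left(o \right)} = 7 o$ ($I{\left(o \right)} = o 6 + o = 6 o + o = 7 o$)
$\frac{-1139 + 1097}{- 9 I{\left(-3 \right)} + b} - -1622 = \frac{-1139 + 1097}{- 9 \cdot 7 \left(-3\right) + 5016} - -1622 = - \frac{42}{\left(-9\right) \left(-21\right) + 5016} + 1622 = - \frac{42}{189 + 5016} + 1622 = - \frac{42}{5205} + 1622 = \left(-42\right) \frac{1}{5205} + 1622 = - \frac{14}{1735} + 1622 = \frac{2814156}{1735}$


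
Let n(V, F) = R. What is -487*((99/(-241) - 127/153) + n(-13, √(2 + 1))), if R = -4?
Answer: 94110802/36873 ≈ 2552.3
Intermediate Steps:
n(V, F) = -4
-487*((99/(-241) - 127/153) + n(-13, √(2 + 1))) = -487*((99/(-241) - 127/153) - 4) = -487*((99*(-1/241) - 127*1/153) - 4) = -487*((-99/241 - 127/153) - 4) = -487*(-45754/36873 - 4) = -487*(-193246/36873) = 94110802/36873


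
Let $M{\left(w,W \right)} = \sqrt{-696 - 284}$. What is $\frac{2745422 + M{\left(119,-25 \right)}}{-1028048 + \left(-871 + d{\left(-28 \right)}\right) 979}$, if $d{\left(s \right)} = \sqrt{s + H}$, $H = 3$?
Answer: $- \frac{\left(1372711 + 7 i \sqrt{5}\right) \left(1880757 + 4895 i\right)}{1768635427037} \approx -1.4597 - 0.0038159 i$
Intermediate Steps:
$M{\left(w,W \right)} = 14 i \sqrt{5}$ ($M{\left(w,W \right)} = \sqrt{-980} = 14 i \sqrt{5}$)
$d{\left(s \right)} = \sqrt{3 + s}$ ($d{\left(s \right)} = \sqrt{s + 3} = \sqrt{3 + s}$)
$\frac{2745422 + M{\left(119,-25 \right)}}{-1028048 + \left(-871 + d{\left(-28 \right)}\right) 979} = \frac{2745422 + 14 i \sqrt{5}}{-1028048 + \left(-871 + \sqrt{3 - 28}\right) 979} = \frac{2745422 + 14 i \sqrt{5}}{-1028048 + \left(-871 + \sqrt{-25}\right) 979} = \frac{2745422 + 14 i \sqrt{5}}{-1028048 + \left(-871 + 5 i\right) 979} = \frac{2745422 + 14 i \sqrt{5}}{-1028048 - \left(852709 - 4895 i\right)} = \frac{2745422 + 14 i \sqrt{5}}{-1880757 + 4895 i} = \left(2745422 + 14 i \sqrt{5}\right) \frac{-1880757 - 4895 i}{3537270854074} = \frac{\left(-1880757 - 4895 i\right) \left(2745422 + 14 i \sqrt{5}\right)}{3537270854074}$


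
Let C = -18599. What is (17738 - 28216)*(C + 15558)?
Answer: 31863598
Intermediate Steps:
(17738 - 28216)*(C + 15558) = (17738 - 28216)*(-18599 + 15558) = -10478*(-3041) = 31863598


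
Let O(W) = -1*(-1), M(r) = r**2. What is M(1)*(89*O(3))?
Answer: 89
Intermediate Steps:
O(W) = 1
M(1)*(89*O(3)) = 1**2*(89*1) = 1*89 = 89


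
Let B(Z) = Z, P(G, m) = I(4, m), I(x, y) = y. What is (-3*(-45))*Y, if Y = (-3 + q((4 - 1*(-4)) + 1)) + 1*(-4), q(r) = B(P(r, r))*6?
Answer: 6345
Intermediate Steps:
P(G, m) = m
q(r) = 6*r (q(r) = r*6 = 6*r)
Y = 47 (Y = (-3 + 6*((4 - 1*(-4)) + 1)) + 1*(-4) = (-3 + 6*((4 + 4) + 1)) - 4 = (-3 + 6*(8 + 1)) - 4 = (-3 + 6*9) - 4 = (-3 + 54) - 4 = 51 - 4 = 47)
(-3*(-45))*Y = -3*(-45)*47 = 135*47 = 6345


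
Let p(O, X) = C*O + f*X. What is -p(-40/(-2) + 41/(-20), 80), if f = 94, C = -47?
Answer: -133527/20 ≈ -6676.4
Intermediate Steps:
p(O, X) = -47*O + 94*X
-p(-40/(-2) + 41/(-20), 80) = -(-47*(-40/(-2) + 41/(-20)) + 94*80) = -(-47*(-40*(-½) + 41*(-1/20)) + 7520) = -(-47*(20 - 41/20) + 7520) = -(-47*359/20 + 7520) = -(-16873/20 + 7520) = -1*133527/20 = -133527/20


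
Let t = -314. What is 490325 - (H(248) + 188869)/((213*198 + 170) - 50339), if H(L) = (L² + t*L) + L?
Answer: 1306773708/2665 ≈ 4.9035e+5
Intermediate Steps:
H(L) = L² - 313*L (H(L) = (L² - 314*L) + L = L² - 313*L)
490325 - (H(248) + 188869)/((213*198 + 170) - 50339) = 490325 - (248*(-313 + 248) + 188869)/((213*198 + 170) - 50339) = 490325 - (248*(-65) + 188869)/((42174 + 170) - 50339) = 490325 - (-16120 + 188869)/(42344 - 50339) = 490325 - 172749/(-7995) = 490325 - 172749*(-1)/7995 = 490325 - 1*(-57583/2665) = 490325 + 57583/2665 = 1306773708/2665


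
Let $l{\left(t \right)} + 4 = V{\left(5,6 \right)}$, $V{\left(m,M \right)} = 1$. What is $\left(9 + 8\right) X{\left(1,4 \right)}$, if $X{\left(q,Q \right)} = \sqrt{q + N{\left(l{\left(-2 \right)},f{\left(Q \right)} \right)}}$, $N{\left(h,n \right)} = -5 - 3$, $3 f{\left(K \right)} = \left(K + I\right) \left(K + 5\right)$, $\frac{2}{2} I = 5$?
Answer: $17 i \sqrt{7} \approx 44.978 i$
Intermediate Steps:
$I = 5$
$l{\left(t \right)} = -3$ ($l{\left(t \right)} = -4 + 1 = -3$)
$f{\left(K \right)} = \frac{\left(5 + K\right)^{2}}{3}$ ($f{\left(K \right)} = \frac{\left(K + 5\right) \left(K + 5\right)}{3} = \frac{\left(5 + K\right) \left(5 + K\right)}{3} = \frac{\left(5 + K\right)^{2}}{3}$)
$N{\left(h,n \right)} = -8$ ($N{\left(h,n \right)} = -5 - 3 = -8$)
$X{\left(q,Q \right)} = \sqrt{-8 + q}$ ($X{\left(q,Q \right)} = \sqrt{q - 8} = \sqrt{-8 + q}$)
$\left(9 + 8\right) X{\left(1,4 \right)} = \left(9 + 8\right) \sqrt{-8 + 1} = 17 \sqrt{-7} = 17 i \sqrt{7}$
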